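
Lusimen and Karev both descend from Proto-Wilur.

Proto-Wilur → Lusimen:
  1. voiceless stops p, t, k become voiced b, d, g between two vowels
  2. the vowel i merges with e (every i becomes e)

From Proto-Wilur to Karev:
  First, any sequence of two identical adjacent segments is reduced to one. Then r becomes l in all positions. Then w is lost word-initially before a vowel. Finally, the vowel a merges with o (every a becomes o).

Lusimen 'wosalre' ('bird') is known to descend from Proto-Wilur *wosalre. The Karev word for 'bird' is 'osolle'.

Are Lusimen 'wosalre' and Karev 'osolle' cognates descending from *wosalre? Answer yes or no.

Derive the expected Karev reflex of *wosalre:
Karev: *wosalre
  wosalre (rule 1 does not apply)
  wosalre → wosalle   [unconditioned shift]
  wosalle → osalle   [glide loss]
  osalle → osolle   [vowel merger]
  giving Karev osolle.
Karev 'osolle' matches the regular reflex exactly, so the pair is cognate.

yes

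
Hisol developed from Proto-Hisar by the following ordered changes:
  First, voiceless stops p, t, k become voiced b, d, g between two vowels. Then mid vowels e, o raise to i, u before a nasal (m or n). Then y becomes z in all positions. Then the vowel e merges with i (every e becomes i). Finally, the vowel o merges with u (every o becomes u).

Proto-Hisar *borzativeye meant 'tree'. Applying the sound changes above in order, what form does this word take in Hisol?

burzadivizi

Hisol: start from *borzativeye.
  rule 1 (intervocalic voicing): borzativeye → borzadiveye
  rule 2: no change — borzadiveye
  rule 3 (unconditioned shift): borzadiveye → borzadiveze
  rule 4 (vowel merger): borzadiveze → borzadivizi
  rule 5 (vowel merger): borzadivizi → burzadivizi
  ⇒ Hisol burzadivizi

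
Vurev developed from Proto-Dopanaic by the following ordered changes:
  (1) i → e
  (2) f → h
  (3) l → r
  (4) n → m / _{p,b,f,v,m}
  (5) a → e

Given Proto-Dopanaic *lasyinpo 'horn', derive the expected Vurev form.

resyempo

Vurev: start from *lasyinpo.
  rule 1 (vowel merger): lasyinpo → lasyenpo
  rule 2: no change — lasyenpo
  rule 3 (unconditioned shift): lasyenpo → rasyenpo
  rule 4 (nasal place assimilation): rasyenpo → rasyempo
  rule 5 (vowel merger): rasyempo → resyempo
  ⇒ Vurev resyempo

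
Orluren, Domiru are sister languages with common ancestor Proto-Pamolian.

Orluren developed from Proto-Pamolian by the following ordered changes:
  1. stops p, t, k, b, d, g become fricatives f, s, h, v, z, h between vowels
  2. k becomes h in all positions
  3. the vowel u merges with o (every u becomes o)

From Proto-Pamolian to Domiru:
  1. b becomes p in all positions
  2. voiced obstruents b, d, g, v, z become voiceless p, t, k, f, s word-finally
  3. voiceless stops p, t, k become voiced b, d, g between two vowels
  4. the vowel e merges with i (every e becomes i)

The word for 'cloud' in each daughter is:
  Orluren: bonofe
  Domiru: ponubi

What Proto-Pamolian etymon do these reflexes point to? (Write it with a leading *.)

*bonupe

Position 5: Orluren has f, Domiru has b. Taking the neighbouring segments as reconstructed: Orluren f could go back to *p or *f; Domiru b could go back to *p or *b — the one source consistent with every daughter is *p.
Position 1: Orluren has b, Domiru has p. Orluren preserves b here (none of its changes turn any other segment into b), so the proto-segment is *b.
This points to *bonupe. Verify forward in each daughter:
Orluren: start from *bonupe.
  rule 1 (intervocalic lenition): bonupe → bonufe
  rule 2: no change — bonufe
  rule 3 (vowel merger): bonufe → bonofe
  ⇒ Orluren bonofe
Domiru: start from *bonupe.
  rule 1 (unconditioned shift): bonupe → ponupe
  rule 2: no change — ponupe
  rule 3 (intervocalic voicing): ponupe → ponube
  rule 4 (vowel merger): ponube → ponubi
  ⇒ Domiru ponubi
*bonupe is the unique common source.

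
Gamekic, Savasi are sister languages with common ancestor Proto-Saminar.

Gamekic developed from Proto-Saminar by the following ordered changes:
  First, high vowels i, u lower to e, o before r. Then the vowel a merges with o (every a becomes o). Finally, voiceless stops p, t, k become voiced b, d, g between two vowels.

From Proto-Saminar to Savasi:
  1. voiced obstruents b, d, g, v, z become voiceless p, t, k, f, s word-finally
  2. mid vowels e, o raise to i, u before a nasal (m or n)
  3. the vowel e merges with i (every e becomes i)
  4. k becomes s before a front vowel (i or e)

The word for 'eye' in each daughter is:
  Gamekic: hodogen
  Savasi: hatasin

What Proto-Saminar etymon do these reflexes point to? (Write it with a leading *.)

*hataken

Position 3: Gamekic has d, Savasi has t. Taking the neighbouring segments as reconstructed: Gamekic d could go back to *t or *d; Savasi t can only go back to *t — the one source consistent with every daughter is *t.
Position 4: Gamekic has o, Savasi has a. Savasi preserves a here (none of its changes turn any other segment into a), so the proto-segment is *a.
Verify the candidate proto-form against each daughter:
Gamekic: *hataken > hotoken > hodogen  (by vowel merger, intervocalic voicing)
Savasi: *hataken > hatakin > hatasin  (by pre-nasal raising, palatalisation)
Only *hataken yields all of Gamekic hodogen, Savasi hatasin.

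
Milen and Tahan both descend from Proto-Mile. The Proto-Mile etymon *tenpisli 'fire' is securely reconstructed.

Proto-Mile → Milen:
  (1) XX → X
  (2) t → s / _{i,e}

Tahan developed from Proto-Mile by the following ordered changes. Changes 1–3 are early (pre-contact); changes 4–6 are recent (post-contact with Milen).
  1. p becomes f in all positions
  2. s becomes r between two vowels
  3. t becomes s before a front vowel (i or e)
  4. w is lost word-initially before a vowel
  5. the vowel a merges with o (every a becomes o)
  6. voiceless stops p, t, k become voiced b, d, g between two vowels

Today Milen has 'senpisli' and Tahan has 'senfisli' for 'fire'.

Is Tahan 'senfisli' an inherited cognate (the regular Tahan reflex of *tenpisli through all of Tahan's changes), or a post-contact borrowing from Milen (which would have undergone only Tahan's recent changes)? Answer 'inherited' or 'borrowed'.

If inherited, *tenpisli would pass through all of Tahan's changes:
Tahan: *tenpisli > tenfisli > senfisli  (by unconditioned shift, palatalisation)
If borrowed from Milen 'senpisli' after the early changes, it would undergo only the recent ones:
  rule 4 (glide loss): no change (senpisli)
  rule 5 (vowel merger): no change (senpisli)
  rule 6 (intervocalic voicing): no change (senpisli)
  ⇒ as a loan: senpisli
Tahan 'senfisli' matches the inherited outcome exactly, so it is an inherited cognate, not a loan.

inherited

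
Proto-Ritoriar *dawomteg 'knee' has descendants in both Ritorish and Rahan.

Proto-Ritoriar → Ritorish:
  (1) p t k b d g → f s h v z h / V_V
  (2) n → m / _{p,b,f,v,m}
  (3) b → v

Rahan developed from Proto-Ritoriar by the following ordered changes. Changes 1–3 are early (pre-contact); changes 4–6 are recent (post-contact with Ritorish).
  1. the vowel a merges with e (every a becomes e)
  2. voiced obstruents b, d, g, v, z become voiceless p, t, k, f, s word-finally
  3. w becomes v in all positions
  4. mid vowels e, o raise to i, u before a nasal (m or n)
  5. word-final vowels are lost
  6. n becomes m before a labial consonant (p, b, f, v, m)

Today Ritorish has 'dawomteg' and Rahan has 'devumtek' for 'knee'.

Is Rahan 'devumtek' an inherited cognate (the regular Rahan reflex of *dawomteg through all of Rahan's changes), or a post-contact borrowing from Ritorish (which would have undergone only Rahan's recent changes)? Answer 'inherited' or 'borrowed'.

If inherited, *dawomteg would pass through all of Rahan's changes:
Rahan: start from *dawomteg.
  rule 1 (vowel merger): dawomteg → dewomteg
  rule 2 (final devoicing): dewomteg → dewomtek
  rule 3 (unconditioned shift): dewomtek → devomtek
  rule 4 (pre-nasal raising): devomtek → devumtek
  rule 5: no change — devumtek
  rule 6: no change — devumtek
  ⇒ Rahan devumtek
If borrowed from Ritorish 'dawomteg' after the early changes, it would undergo only the recent ones:
  rule 4 (pre-nasal raising): dawomteg → dawumteg
  rule 5 (apocope): no change (dawumteg)
  rule 6 (nasal place assimilation): no change (dawumteg)
  ⇒ as a loan: dawumteg
Rahan 'devumtek' matches the inherited outcome exactly, so it is an inherited cognate, not a loan.

inherited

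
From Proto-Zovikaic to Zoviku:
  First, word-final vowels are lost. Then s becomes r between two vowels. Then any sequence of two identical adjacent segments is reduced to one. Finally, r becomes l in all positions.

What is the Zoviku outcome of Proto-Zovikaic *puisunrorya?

puilunloly

Zoviku: *puisunrorya > puisunrory > puirunrory > puilunloly  (by apocope, rhotacism, unconditioned shift)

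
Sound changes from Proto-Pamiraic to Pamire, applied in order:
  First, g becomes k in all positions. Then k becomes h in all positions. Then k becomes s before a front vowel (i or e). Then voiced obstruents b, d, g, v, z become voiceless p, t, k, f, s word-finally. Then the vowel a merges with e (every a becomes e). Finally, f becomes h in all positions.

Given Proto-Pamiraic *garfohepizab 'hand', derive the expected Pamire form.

herhohepizep

Pamire: *garfohepizab > karfohepizab > harfohepizab > harfohepizap > herfohepizep > herhohepizep  (by unconditioned shift, unconditioned shift, final devoicing, vowel merger, unconditioned shift)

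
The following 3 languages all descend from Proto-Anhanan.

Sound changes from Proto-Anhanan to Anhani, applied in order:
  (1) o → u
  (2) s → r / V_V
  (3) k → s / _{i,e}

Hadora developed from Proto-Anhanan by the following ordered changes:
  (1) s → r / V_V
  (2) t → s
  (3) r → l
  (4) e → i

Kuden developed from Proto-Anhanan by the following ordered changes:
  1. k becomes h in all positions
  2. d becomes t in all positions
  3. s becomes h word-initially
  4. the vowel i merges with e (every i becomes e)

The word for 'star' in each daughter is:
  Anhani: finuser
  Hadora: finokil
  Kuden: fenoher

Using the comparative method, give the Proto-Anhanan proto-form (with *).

*finoker

Position 7: Anhani has r, Hadora has l, Kuden has r. Kuden preserves r here (none of its changes turn any other segment into r), so the proto-segment is *r.
Position 4: Anhani has u, Hadora has o, Kuden has o. Hadora preserves o here (none of its changes turn any other segment into o), so the proto-segment is *o.
Position 5: Anhani has s, Hadora has k, Kuden has h. Hadora preserves k here (none of its changes turn any other segment into k), so the proto-segment is *k.
Verify the candidate proto-form against each daughter:
Anhani: *finoker
  finoker → finuker   [vowel merger]
  finuker (rule 2 does not apply)
  finuker → finuser   [palatalisation]
  giving Anhani finuser.
Hadora: start from *finoker.
  rule 1: no change — finoker
  rule 2: no change — finoker
  rule 3 (unconditioned shift): finoker → finokel
  rule 4 (vowel merger): finokel → finokil
  ⇒ Hadora finokil
Kuden: *finoker > finoher > fenoher  (by unconditioned shift, vowel merger)
*finoker is the unique common source.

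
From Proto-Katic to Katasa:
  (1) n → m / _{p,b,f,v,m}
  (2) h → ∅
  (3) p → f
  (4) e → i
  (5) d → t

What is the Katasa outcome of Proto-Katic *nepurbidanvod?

Katasa: *nepurbidanvod > nepurbidamvod > nefurbidamvod > nifurbidamvod > nifurbitamvot  (by nasal place assimilation, unconditioned shift, vowel merger, unconditioned shift)

nifurbitamvot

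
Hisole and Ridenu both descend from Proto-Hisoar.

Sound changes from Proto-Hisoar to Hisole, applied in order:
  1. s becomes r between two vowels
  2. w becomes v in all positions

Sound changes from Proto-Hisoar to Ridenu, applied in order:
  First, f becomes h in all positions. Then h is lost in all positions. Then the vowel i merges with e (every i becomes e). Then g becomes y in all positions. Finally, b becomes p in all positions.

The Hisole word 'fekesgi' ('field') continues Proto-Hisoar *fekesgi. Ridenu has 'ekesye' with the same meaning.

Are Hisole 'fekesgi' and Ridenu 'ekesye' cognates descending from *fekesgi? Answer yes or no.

yes

Derive the expected Ridenu reflex of *fekesgi:
Ridenu: *fekesgi > hekesgi > ekesgi > ekesge > ekesye  (by unconditioned shift, h-loss, vowel merger, unconditioned shift)
Ridenu 'ekesye' matches the regular reflex exactly, so the pair is cognate.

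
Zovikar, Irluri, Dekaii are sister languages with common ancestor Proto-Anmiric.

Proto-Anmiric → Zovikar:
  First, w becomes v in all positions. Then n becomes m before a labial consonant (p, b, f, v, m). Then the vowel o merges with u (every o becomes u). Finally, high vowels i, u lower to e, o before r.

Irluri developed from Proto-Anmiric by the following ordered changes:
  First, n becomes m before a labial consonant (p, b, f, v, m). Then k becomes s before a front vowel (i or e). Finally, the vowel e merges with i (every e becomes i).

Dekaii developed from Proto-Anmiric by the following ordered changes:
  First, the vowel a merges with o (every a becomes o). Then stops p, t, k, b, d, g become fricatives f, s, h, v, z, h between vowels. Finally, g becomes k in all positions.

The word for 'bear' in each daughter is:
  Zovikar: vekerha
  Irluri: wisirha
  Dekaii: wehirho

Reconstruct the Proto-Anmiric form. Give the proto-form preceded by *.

Position 7: Zovikar has a, Irluri has a, Dekaii has o. Zovikar preserves a here (none of its changes turn any other segment into a), so the proto-segment is *a.
Position 1: Zovikar has v, Irluri has w, Dekaii has w. Irluri preserves w here (none of its changes turn any other segment into w), so the proto-segment is *w.
This points to *wekirha. Verify forward in each daughter:
Zovikar: *wekirha
  wekirha → vekirha   [unconditioned shift]
  vekirha (rule 2 does not apply)
  vekirha (rule 3 does not apply)
  vekirha → vekerha   [pre-rhotic lowering]
  giving Zovikar vekerha.
Irluri: *wekirha > wesirha > wisirha  (by palatalisation, vowel merger)
Dekaii: start from *wekirha.
  rule 1 (vowel merger): wekirha → wekirho
  rule 2 (intervocalic lenition): wekirho → wehirho
  rule 3: no change — wehirho
  ⇒ Dekaii wehirho
Only *wekirha yields all of Zovikar vekerha, Irluri wisirha, Dekaii wehirho.

*wekirha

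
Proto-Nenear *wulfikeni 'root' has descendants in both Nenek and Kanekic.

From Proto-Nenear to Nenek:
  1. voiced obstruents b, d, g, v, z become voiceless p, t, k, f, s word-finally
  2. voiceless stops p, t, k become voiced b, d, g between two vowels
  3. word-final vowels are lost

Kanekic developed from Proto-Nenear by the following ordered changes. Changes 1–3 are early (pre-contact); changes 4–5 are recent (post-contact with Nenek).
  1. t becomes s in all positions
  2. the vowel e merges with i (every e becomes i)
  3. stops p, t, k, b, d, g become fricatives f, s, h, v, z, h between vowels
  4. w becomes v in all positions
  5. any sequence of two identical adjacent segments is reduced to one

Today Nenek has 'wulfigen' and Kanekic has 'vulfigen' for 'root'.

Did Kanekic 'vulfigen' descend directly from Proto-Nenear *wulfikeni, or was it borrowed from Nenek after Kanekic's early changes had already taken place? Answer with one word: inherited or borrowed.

borrowed

If inherited, *wulfikeni would pass through all of Kanekic's changes:
Kanekic: *wulfikeni > wulfikini > wulfihini > vulfihini  (by vowel merger, intervocalic lenition, unconditioned shift)
If borrowed from Nenek 'wulfigen' after the early changes, it would undergo only the recent ones:
  rule 4 (unconditioned shift): wulfigen → vulfigen
  rule 5 (degemination): no change (vulfigen)
  ⇒ as a loan: vulfigen
Kanekic 'vulfigen' matches the loan outcome 'vulfigen', not the inherited 'vulfihini' — it skipped the early Kanekic changes, so it was borrowed from Nenek.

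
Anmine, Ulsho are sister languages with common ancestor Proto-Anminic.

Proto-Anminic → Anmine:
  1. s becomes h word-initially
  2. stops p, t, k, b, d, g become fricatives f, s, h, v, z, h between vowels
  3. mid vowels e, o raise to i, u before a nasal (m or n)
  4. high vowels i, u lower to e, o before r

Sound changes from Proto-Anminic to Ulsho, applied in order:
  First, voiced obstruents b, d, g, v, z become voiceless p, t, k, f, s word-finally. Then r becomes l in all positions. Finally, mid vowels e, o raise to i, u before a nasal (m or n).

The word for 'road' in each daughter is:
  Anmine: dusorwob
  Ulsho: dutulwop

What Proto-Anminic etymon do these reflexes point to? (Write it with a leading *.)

Position 8: Anmine has b, Ulsho has p. Anmine preserves b here (none of its changes turn any other segment into b), so the proto-segment is *b.
Position 5: Anmine has r, Ulsho has l. Anmine preserves r here (none of its changes turn any other segment into r), so the proto-segment is *r.
Position 4: Anmine has o, Ulsho has u. Taking the neighbouring segments as reconstructed: Anmine o could go back to *o or *u; Ulsho u can only go back to *u — the one source consistent with every daughter is *u.
This points to *duturwob. Verify forward in each daughter:
Anmine: *duturwob
  duturwob (rule 1 does not apply)
  duturwob → dusurwob   [intervocalic lenition]
  dusurwob (rule 3 does not apply)
  dusurwob → dusorwob   [pre-rhotic lowering]
  giving Anmine dusorwob.
Ulsho: *duturwob
  duturwob → duturwop   [final devoicing]
  duturwop → dutulwop   [unconditioned shift]
  dutulwop (rule 3 does not apply)
  giving Ulsho dutulwop.
Only *duturwob yields all of Anmine dusorwob, Ulsho dutulwop.

*duturwob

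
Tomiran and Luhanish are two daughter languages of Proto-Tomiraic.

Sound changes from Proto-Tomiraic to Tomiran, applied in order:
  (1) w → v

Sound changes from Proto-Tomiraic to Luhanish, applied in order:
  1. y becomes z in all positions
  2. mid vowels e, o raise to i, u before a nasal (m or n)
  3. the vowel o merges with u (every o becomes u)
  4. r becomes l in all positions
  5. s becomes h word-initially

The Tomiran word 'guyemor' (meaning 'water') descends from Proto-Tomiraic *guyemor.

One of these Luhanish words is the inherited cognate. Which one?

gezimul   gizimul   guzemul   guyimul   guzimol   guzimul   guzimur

guzimul

Luhanish: *guyemor > guzemor > guzimor > guzimur > guzimul  (by unconditioned shift, pre-nasal raising, vowel merger, unconditioned shift)
Only 'guzimul' matches the regular Luhanish development of *guyemor.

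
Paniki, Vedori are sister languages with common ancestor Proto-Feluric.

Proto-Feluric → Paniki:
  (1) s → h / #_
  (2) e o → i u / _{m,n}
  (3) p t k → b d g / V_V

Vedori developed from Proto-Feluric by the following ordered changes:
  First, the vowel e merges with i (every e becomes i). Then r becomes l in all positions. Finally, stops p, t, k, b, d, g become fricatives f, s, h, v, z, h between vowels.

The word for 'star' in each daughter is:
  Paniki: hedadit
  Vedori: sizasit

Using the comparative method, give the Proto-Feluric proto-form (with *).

*sedatit

Position 1: Paniki has h, Vedori has s. Taking the neighbouring segments as reconstructed: Paniki h could go back to *s or *h; Vedori s can only go back to *s — the one source consistent with every daughter is *s.
Position 5: Paniki has d, Vedori has s. Taking the neighbouring segments as reconstructed: Paniki d could go back to *t or *d; Vedori s could go back to *t or *s — the one source consistent with every daughter is *t.
Verify the candidate proto-form against each daughter:
Paniki: *sedatit
  sedatit → hedatit   [debuccalisation]
  hedatit (rule 2 does not apply)
  hedatit → hedadit   [intervocalic voicing]
  giving Paniki hedadit.
Vedori: start from *sedatit.
  rule 1 (vowel merger): sedatit → sidatit
  rule 2: no change — sidatit
  rule 3 (intervocalic lenition): sidatit → sizasit
  ⇒ Vedori sizasit
Only *sedatit yields all of Paniki hedadit, Vedori sizasit.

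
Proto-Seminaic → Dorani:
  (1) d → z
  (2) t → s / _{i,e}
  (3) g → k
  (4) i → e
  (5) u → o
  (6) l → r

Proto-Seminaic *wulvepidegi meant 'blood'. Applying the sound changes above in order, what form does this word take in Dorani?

worvepezeke

Dorani: *wulvepidegi > wulvepizegi > wulvepizeki > wulvepezeke > wolvepezeke > worvepezeke  (by unconditioned shift, unconditioned shift, vowel merger, vowel merger, unconditioned shift)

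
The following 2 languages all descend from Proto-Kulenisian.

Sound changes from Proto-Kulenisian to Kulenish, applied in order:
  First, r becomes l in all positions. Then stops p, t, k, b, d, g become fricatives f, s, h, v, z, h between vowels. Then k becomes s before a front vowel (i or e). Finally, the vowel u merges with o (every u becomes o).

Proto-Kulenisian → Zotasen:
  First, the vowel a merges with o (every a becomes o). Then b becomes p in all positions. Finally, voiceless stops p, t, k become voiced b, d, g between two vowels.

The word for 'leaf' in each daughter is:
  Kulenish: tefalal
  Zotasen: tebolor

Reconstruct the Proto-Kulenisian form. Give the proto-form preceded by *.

Position 3: Kulenish has f, Zotasen has b. Taking the neighbouring segments as reconstructed: Kulenish f could go back to *p or *f; Zotasen b could go back to *p or *b — the one source consistent with every daughter is *p.
Position 4: Kulenish has a, Zotasen has o. Kulenish preserves a here (none of its changes turn any other segment into a), so the proto-segment is *a.
Position 7: Kulenish has l, Zotasen has r. Zotasen preserves r here (none of its changes turn any other segment into r), so the proto-segment is *r.
This points to *tepalar. Verify forward in each daughter:
Kulenish: start from *tepalar.
  rule 1 (unconditioned shift): tepalar → tepalal
  rule 2 (intervocalic lenition): tepalal → tefalal
  rule 3: no change — tefalal
  rule 4: no change — tefalal
  ⇒ Kulenish tefalal
Zotasen: start from *tepalar.
  rule 1 (vowel merger): tepalar → tepolor
  rule 2: no change — tepolor
  rule 3 (intervocalic voicing): tepolor → tebolor
  ⇒ Zotasen tebolor
*tepalar is the unique common source.

*tepalar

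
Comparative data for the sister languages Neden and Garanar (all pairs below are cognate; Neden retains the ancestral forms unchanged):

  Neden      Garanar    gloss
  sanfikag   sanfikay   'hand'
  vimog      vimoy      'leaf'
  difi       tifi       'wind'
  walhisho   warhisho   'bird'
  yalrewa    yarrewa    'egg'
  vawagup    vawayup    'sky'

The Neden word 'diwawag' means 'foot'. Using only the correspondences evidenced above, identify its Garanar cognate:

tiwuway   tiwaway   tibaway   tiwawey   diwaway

difi ~ tifi — Neden d corresponds to Garanar t word-initially before a front vowel.
sanfikag ~ sanfikay, vimog ~ vimoy — Neden g corresponds to Garanar y word-finally.
Applying these to Neden 'diwawag':
  diwawag → tiwawag   (d→t word-initially before a front vowel)
  tiwawag → tiwaway   (g→y word-finally)
So the Garanar cognate is 'tiwaway'.

tiwaway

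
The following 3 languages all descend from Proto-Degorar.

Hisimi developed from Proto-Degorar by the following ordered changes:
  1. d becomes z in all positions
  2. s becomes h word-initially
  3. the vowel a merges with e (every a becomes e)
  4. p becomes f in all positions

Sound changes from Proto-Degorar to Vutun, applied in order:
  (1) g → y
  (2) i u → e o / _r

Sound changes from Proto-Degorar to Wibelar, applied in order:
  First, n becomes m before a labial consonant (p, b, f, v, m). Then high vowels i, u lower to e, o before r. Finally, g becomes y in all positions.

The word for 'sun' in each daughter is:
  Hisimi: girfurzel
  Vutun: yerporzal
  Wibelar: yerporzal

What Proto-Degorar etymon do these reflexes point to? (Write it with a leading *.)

*girpurzal

Position 5: Hisimi has u, Vutun has o, Wibelar has o. Hisimi preserves u here (none of its changes turn any other segment into u), so the proto-segment is *u.
Position 8: Hisimi has e, Vutun has a, Wibelar has a. Vutun preserves a here (none of its changes turn any other segment into a), so the proto-segment is *a.
Position 2: Hisimi has i, Vutun has e, Wibelar has e. Hisimi preserves i here (none of its changes turn any other segment into i), so the proto-segment is *i.
Verify the candidate proto-form against each daughter:
Hisimi: *girpurzal
  girpurzal (rule 1 does not apply)
  girpurzal (rule 2 does not apply)
  girpurzal → girpurzel   [vowel merger]
  girpurzel → girfurzel   [unconditioned shift]
  giving Hisimi girfurzel.
Vutun: *girpurzal
  girpurzal → yirpurzal   [unconditioned shift]
  yirpurzal → yerporzal   [pre-rhotic lowering]
  giving Vutun yerporzal.
Wibelar: *girpurzal > gerporzal > yerporzal  (by pre-rhotic lowering, unconditioned shift)
Only *girpurzal yields all of Hisimi girfurzel, Vutun yerporzal, Wibelar yerporzal.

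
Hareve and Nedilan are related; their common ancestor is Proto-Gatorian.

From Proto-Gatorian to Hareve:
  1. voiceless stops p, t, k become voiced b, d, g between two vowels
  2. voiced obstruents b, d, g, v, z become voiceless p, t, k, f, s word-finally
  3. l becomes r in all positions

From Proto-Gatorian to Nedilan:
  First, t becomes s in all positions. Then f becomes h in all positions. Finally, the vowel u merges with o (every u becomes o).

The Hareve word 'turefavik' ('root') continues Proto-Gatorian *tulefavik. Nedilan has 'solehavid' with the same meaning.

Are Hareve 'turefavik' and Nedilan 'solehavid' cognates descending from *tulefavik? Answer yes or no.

no

Derive the expected Nedilan reflex of *tulefavik:
Nedilan: *tulefavik > sulefavik > sulehavik > solehavik  (by unconditioned shift, unconditioned shift, vowel merger)
The regular Nedilan reflex would be 'solehavik', but the attested form is 'solehavid'. The correspondence is irregular, so they are not cognates (the Nedilan form has a different source).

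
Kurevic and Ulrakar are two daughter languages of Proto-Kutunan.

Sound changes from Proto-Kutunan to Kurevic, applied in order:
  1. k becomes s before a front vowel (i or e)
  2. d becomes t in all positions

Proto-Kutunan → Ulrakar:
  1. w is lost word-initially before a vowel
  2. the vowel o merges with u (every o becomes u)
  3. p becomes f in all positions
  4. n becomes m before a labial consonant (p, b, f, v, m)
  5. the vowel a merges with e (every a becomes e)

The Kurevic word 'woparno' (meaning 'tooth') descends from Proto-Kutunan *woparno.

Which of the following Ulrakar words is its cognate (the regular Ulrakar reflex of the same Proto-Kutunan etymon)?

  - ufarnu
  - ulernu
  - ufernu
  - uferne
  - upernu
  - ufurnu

Ulrakar: *woparno
  woparno → oparno   [glide loss]
  oparno → uparnu   [vowel merger]
  uparnu → ufarnu   [unconditioned shift]
  ufarnu (rule 4 does not apply)
  ufarnu → ufernu   [vowel merger]
  giving Ulrakar ufernu.

ufernu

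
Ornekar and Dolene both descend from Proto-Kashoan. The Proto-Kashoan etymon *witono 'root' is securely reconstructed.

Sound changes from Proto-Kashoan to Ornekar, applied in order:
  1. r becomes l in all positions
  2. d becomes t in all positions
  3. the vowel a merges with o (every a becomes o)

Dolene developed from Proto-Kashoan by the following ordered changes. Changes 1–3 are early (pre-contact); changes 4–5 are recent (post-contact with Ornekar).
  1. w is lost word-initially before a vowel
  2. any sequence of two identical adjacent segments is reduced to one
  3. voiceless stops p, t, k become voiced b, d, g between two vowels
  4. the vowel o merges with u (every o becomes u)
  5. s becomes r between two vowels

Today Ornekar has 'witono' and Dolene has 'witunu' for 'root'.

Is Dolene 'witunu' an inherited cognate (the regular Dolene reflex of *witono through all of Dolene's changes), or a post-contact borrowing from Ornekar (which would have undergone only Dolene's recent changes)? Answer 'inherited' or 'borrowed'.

borrowed

If inherited, *witono would pass through all of Dolene's changes:
Dolene: *witono > itono > idono > idunu  (by glide loss, intervocalic voicing, vowel merger)
If borrowed from Ornekar 'witono' after the early changes, it would undergo only the recent ones:
  rule 4 (vowel merger): witono → witunu
  rule 5 (rhotacism): no change (witunu)
  ⇒ as a loan: witunu
Dolene 'witunu' matches the loan outcome 'witunu', not the inherited 'idunu' — it skipped the early Dolene changes, so it was borrowed from Ornekar.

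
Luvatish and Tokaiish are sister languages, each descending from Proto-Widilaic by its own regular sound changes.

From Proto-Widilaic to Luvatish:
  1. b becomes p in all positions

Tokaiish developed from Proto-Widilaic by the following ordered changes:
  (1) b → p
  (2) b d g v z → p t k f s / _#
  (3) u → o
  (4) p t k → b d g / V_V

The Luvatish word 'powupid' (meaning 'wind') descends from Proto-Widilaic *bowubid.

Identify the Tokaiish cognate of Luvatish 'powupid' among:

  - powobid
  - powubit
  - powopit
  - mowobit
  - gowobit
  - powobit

Tokaiish: start from *bowubid.
  rule 1 (unconditioned shift): bowubid → powupid
  rule 2 (final devoicing): powupid → powupit
  rule 3 (vowel merger): powupit → powopit
  rule 4 (intervocalic voicing): powopit → powobit
  ⇒ Tokaiish powobit

powobit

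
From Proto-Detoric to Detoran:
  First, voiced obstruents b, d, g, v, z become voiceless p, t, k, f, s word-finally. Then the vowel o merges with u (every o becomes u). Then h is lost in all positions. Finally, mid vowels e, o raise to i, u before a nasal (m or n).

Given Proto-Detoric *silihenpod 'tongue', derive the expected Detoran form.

Detoran: *silihenpod
  silihenpod → silihenpot   [final devoicing]
  silihenpot → silihenput   [vowel merger]
  silihenput → silienput   [h-loss]
  silienput → siliinput   [pre-nasal raising]
  giving Detoran siliinput.

siliinput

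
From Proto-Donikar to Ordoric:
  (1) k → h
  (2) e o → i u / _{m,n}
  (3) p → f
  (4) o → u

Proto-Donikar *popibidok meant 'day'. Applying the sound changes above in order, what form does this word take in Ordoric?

fufibiduh

Ordoric: *popibidok
  popibidok → popibidoh   [unconditioned shift]
  popibidoh (rule 2 does not apply)
  popibidoh → fofibidoh   [unconditioned shift]
  fofibidoh → fufibiduh   [vowel merger]
  giving Ordoric fufibiduh.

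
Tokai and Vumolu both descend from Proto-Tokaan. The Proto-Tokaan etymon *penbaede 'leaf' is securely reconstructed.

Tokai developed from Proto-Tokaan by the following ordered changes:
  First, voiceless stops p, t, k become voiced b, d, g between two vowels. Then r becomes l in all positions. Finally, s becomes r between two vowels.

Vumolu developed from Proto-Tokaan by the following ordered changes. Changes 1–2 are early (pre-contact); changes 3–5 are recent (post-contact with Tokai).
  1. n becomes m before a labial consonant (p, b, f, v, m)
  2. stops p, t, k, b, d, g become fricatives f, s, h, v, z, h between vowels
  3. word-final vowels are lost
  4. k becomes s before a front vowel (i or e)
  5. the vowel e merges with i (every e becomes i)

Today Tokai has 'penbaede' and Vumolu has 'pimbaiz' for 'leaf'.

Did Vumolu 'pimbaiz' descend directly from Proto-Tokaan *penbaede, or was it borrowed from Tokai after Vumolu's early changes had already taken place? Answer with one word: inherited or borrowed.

inherited

If inherited, *penbaede would pass through all of Vumolu's changes:
Vumolu: *penbaede
  penbaede → pembaede   [nasal place assimilation]
  pembaede → pembaeze   [intervocalic lenition]
  pembaeze → pembaez   [apocope]
  pembaez (rule 4 does not apply)
  pembaez → pimbaiz   [vowel merger]
  giving Vumolu pimbaiz.
If borrowed from Tokai 'penbaede' after the early changes, it would undergo only the recent ones:
  rule 3 (apocope): penbaede → penbaed
  rule 4 (palatalisation): no change (penbaed)
  rule 5 (vowel merger): penbaed → pinbaid
  ⇒ as a loan: pinbaid
Vumolu 'pimbaiz' matches the inherited outcome exactly, so it is an inherited cognate, not a loan.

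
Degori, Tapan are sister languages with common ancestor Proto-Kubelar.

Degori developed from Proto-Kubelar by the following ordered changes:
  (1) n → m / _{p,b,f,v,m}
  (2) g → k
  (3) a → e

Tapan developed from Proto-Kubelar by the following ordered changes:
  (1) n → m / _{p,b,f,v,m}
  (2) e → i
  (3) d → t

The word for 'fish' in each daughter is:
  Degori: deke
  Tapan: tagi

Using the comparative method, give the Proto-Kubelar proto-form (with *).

Position 1: Degori has d, Tapan has t. Degori preserves d here (none of its changes turn any other segment into d), so the proto-segment is *d.
Position 4: Degori has e, Tapan has i. Taking the neighbouring segments as reconstructed: Degori e could go back to *a or *e; Tapan i could go back to *e or *i — the one source consistent with every daughter is *e.
Position 3: Degori has k, Tapan has g. Tapan preserves g here (none of its changes turn any other segment into g), so the proto-segment is *g.
This points to *dage. Verify forward in each daughter:
Degori: *dage
  dage (rule 1 does not apply)
  dage → dake   [unconditioned shift]
  dake → deke   [vowel merger]
  giving Degori deke.
Tapan: start from *dage.
  rule 1: no change — dage
  rule 2 (vowel merger): dage → dagi
  rule 3 (unconditioned shift): dagi → tagi
  ⇒ Tapan tagi
No other proto-form is consistent with every reflex, so the reconstruction is *dage.

*dage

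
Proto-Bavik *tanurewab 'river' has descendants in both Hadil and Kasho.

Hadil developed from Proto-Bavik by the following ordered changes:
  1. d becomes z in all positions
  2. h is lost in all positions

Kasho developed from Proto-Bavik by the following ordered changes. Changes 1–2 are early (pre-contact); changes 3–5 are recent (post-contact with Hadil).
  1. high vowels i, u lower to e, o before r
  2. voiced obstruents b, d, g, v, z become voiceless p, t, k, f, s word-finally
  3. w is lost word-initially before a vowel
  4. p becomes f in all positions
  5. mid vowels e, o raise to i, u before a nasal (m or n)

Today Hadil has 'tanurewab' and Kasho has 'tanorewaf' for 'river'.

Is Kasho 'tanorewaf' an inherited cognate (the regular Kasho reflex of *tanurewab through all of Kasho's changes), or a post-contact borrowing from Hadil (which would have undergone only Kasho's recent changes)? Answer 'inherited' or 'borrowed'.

If inherited, *tanurewab would pass through all of Kasho's changes:
Kasho: *tanurewab > tanorewab > tanorewap > tanorewaf  (by pre-rhotic lowering, final devoicing, unconditioned shift)
If borrowed from Hadil 'tanurewab' after the early changes, it would undergo only the recent ones:
  rule 3 (glide loss): no change (tanurewab)
  rule 4 (unconditioned shift): no change (tanurewab)
  rule 5 (pre-nasal raising): no change (tanurewab)
  ⇒ as a loan: tanurewab
Kasho 'tanorewaf' matches the inherited outcome exactly, so it is an inherited cognate, not a loan.

inherited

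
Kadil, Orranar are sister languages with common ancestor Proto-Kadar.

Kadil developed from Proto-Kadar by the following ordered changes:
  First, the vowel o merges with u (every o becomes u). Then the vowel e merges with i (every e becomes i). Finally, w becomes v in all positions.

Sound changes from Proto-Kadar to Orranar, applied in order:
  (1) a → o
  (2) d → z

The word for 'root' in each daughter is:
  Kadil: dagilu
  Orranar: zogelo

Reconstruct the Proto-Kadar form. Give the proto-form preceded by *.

*dagelo

Position 4: Kadil has i, Orranar has e. Orranar preserves e here (none of its changes turn any other segment into e), so the proto-segment is *e.
Position 1: Kadil has d, Orranar has z. Kadil preserves d here (none of its changes turn any other segment into d), so the proto-segment is *d.
Verify the candidate proto-form against each daughter:
Kadil: *dagelo
  dagelo → dagelu   [vowel merger]
  dagelu → dagilu   [vowel merger]
  dagilu (rule 3 does not apply)
  giving Kadil dagilu.
Orranar: start from *dagelo.
  rule 1 (vowel merger): dagelo → dogelo
  rule 2 (unconditioned shift): dogelo → zogelo
  ⇒ Orranar zogelo
*dagelo is the unique common source.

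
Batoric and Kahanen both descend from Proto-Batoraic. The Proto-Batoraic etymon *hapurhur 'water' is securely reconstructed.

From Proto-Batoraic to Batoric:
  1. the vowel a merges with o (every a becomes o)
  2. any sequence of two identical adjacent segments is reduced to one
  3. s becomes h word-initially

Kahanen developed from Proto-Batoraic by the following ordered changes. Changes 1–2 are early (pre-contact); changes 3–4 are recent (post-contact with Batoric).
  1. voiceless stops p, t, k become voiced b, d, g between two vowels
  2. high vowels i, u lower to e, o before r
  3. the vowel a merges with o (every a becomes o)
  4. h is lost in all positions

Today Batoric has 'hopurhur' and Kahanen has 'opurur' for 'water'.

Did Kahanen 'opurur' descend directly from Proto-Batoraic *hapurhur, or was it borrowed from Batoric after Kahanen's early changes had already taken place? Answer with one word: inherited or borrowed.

borrowed

If inherited, *hapurhur would pass through all of Kahanen's changes:
Kahanen: *hapurhur > haburhur > haborhor > hoborhor > oboror  (by intervocalic voicing, pre-rhotic lowering, vowel merger, h-loss)
If borrowed from Batoric 'hopurhur' after the early changes, it would undergo only the recent ones:
  rule 3 (vowel merger): no change (hopurhur)
  rule 4 (h-loss): hopurhur → opurur
  ⇒ as a loan: opurur
Kahanen 'opurur' matches the loan outcome 'opurur', not the inherited 'oboror' — it skipped the early Kahanen changes, so it was borrowed from Batoric.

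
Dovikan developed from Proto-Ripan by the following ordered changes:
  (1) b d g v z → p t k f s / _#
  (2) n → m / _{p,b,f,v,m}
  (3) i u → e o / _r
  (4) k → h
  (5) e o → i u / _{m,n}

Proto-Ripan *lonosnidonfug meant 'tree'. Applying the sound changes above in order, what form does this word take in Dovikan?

Dovikan: *lonosnidonfug > lonosnidonfuk > lonosnidomfuk > lonosnidomfuh > lunosnidumfuh  (by final devoicing, nasal place assimilation, unconditioned shift, pre-nasal raising)

lunosnidumfuh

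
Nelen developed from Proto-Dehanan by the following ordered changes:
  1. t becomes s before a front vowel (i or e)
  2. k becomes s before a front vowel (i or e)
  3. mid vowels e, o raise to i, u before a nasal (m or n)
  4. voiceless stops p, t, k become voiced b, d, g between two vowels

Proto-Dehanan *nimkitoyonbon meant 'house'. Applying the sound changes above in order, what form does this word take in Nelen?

Nelen: *nimkitoyonbon > nimsitoyonbon > nimsitoyunbun > nimsidoyunbun  (by palatalisation, pre-nasal raising, intervocalic voicing)

nimsidoyunbun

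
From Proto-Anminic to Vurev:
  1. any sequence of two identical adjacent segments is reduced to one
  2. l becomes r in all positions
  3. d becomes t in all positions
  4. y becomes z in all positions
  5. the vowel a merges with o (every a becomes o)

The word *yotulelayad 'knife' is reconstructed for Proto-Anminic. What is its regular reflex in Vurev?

zoturerozot

Vurev: *yotulelayad > yoturerayad > yoturerayat > zoturerazat > zoturerozot  (by unconditioned shift, unconditioned shift, unconditioned shift, vowel merger)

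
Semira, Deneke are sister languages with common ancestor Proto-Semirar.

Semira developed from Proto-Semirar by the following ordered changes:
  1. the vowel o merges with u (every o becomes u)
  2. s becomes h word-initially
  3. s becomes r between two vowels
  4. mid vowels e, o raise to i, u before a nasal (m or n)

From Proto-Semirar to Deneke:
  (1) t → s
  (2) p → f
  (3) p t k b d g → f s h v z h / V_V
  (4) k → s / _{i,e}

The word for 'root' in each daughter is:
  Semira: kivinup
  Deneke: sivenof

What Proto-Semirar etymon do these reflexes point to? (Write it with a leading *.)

Position 7: Semira has p, Deneke has f. Semira preserves p here (none of its changes turn any other segment into p), so the proto-segment is *p.
Position 1: Semira has k, Deneke has s. Semira preserves k here (none of its changes turn any other segment into k), so the proto-segment is *k.
Position 6: Semira has u, Deneke has o. Deneke preserves o here (none of its changes turn any other segment into o), so the proto-segment is *o.
Verify the candidate proto-form against each daughter:
Semira: *kivenop
  kivenop → kivenup   [vowel merger]
  kivenup (rule 2 does not apply)
  kivenup (rule 3 does not apply)
  kivenup → kivinup   [pre-nasal raising]
  giving Semira kivinup.
Deneke: *kivenop
  kivenop (rule 1 does not apply)
  kivenop → kivenof   [unconditioned shift]
  kivenof (rule 3 does not apply)
  kivenof → sivenof   [palatalisation]
  giving Deneke sivenof.
*kivenop is the unique common source.

*kivenop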